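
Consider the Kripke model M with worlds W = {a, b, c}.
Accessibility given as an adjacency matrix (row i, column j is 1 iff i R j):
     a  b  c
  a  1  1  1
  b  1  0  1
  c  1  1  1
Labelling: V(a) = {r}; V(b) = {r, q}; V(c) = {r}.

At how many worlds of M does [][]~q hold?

Let φ = [][]~q. Evaluate φ at each world:
  a (successors {a, b, c}): φ is false.
  b (successors {a, c}): φ is false.
  c (successors {a, b, c}): φ is false.
For instance, at a:
  At a: [][]~q requires []~q at every successor {a, b, c}.
    []~q fails at a, so [][]~q is false at a.
      At a: []~q requires ~q at every successor {a, b, c}.
        ~q fails at b, so []~q is false at a.
Satisfying worlds: none.

0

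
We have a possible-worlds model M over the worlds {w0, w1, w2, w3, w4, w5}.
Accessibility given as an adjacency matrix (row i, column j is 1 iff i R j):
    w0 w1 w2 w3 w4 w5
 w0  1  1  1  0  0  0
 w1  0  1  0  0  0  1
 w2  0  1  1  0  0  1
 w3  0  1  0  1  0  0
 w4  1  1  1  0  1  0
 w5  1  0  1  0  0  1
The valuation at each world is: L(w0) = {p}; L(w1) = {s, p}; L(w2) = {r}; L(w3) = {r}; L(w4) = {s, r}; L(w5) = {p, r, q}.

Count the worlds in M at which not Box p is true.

Let φ = not Box p. Evaluate φ at each world:
  w0 (successors {w0, w1, w2}): φ is true.
  w1 (successors {w1, w5}): φ is false.
  w2 (successors {w1, w2, w5}): φ is true.
  w3 (successors {w1, w3}): φ is true.
  w4 (successors {w0, w1, w2, w4}): φ is true.
  w5 (successors {w0, w2, w5}): φ is true.
For instance, at w2:
  At w2: Box p is false, so not Box p is true.
    At w2: Box p requires p at every successor {w1, w2, w5}.
      p fails at w2, so Box p is false at w2.
Satisfying worlds: {w0, w2, w3, w4, w5}

5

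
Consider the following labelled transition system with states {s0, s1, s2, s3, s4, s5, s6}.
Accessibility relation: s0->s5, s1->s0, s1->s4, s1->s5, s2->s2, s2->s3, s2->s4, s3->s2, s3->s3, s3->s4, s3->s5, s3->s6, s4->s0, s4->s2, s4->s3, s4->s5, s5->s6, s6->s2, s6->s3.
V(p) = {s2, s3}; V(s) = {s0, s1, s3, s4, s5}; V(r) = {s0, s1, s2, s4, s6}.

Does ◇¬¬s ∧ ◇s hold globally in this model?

Recall that ◇ψ holds at a world iff ψ holds at some accessible world.
Let φ = ◇¬¬s ∧ ◇s. Evaluate φ at each world:
  s0 (successors {s5}): φ is true.
  s1 (successors {s0, s4, s5}): φ is true.
  s2 (successors {s2, s3, s4}): φ is true.
  s3 (successors {s2, s3, s4, s5, s6}): φ is true.
  s4 (successors {s0, s2, s3, s5}): φ is true.
  s5 (successors {s6}): φ is false.
  s6 (successors {s2, s3}): φ is true.
Detail at s5 (counterexample):
  At s5: ◇¬¬s is false, ◇s is false, so ◇¬¬s ∧ ◇s is false.
    At s5: ◇¬¬s requires ¬¬s at some successor in {s6}.
      At s6: ¬¬s is false.
    So ◇¬¬s is false at s5.
    At s5: ◇s requires s at some successor in {s6}.
      At s6: s is false.
    So ◇s is false at s5.

No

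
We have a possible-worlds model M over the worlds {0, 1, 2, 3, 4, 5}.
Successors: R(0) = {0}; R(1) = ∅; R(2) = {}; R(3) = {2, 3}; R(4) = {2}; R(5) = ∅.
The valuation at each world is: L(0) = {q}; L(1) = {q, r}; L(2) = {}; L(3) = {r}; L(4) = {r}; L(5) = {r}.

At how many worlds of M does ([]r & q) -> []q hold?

Let φ = ([]r & q) -> []q. Evaluate φ at each world:
  0 (successors {0}): φ is true.
  1 (successors ∅): φ is true.
  2 (successors ∅): φ is true.
  3 (successors {2, 3}): φ is true.
  4 (successors {2}): φ is true.
  5 (successors ∅): φ is true.
For instance, at 0:
  At 0: []r & q is false, []q is true, so ([]r & q) -> []q is true.
    At 0: []r is false, q is true, so []r & q is false.
      At 0: []r requires r at every successor {0}.
        r fails at 0, so []r is false at 0.
    At 0: []q requires q at every successor {0}.
      At 0: q is true.
    So []q is true at 0.
Satisfying worlds: {0, 1, 2, 3, 4, 5}

6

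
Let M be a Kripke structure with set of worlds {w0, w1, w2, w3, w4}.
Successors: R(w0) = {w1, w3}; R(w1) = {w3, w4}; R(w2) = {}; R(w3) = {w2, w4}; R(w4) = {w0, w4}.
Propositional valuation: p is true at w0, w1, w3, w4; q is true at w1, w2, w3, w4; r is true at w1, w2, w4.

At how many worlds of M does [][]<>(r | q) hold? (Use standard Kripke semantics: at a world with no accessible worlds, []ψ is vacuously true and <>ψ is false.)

3

Let φ = [][]<>(r | q). Evaluate φ at each world:
  w0 (successors {w1, w3}): φ is false.
  w1 (successors {w3, w4}): φ is false.
  w2 (successors ∅): φ is true.
  w3 (successors {w2, w4}): φ is true.
  w4 (successors {w0, w4}): φ is true.
For instance, at w1:
  At w1: [][]<>(r | q) requires []<>(r | q) at every successor {w3, w4}.
    []<>(r | q) fails at w3, so [][]<>(r | q) is false at w1.
      At w3: []<>(r | q) requires <>(r | q) at every successor {w2, w4}.
        <>(r | q) fails at w2, so []<>(r | q) is false at w3.
Satisfying worlds: {w2, w3, w4}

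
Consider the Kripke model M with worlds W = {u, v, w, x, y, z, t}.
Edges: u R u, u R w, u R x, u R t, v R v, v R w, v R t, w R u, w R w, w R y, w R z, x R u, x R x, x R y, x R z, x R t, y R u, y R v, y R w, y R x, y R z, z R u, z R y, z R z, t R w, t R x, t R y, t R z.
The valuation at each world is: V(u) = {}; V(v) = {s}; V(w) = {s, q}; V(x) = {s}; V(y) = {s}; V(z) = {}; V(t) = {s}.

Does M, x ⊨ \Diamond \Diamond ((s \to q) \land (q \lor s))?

Yes

At x: \Diamond \Diamond ((s \to q) \land (q \lor s)) requires \Diamond ((s \to q) \land (q \lor s)) at some successor in {u, x, y, z, t}.
  \Diamond ((s \to q) \land (q \lor s)) holds at u, so \Diamond \Diamond ((s \to q) \land (q \lor s)) is true at x.
    At u: \Diamond ((s \to q) \land (q \lor s)) requires (s \to q) \land (q \lor s) at some successor in {u, w, x, t}.
      (s \to q) \land (q \lor s) holds at w, so \Diamond ((s \to q) \land (q \lor s)) is true at u.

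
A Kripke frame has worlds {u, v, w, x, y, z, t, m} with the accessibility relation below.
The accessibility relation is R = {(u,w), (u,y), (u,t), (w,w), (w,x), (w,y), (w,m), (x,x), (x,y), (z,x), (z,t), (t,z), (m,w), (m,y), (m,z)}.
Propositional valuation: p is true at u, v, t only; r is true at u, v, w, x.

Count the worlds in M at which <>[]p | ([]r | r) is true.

6

Recall that []ψ holds at a world iff ψ holds at every accessible world, and <>ψ holds iff ψ holds at some accessible world.
Let φ = <>[]p | ([]r | r). Evaluate φ at each world:
  u (successors {w, y, t}): φ is true.
  v (successors ∅): φ is true.
  w (successors {w, x, y, m}): φ is true.
  x (successors {x, y}): φ is true.
  y (successors ∅): φ is true.
  z (successors {x, t}): φ is false.
  t (successors {z}): φ is false.
  m (successors {w, y, z}): φ is true.
For instance, at t:
  At t: <>[]p is false, []r | r is false, so <>[]p | ([]r | r) is false.
    At t: <>[]p requires []p at some successor in {z}.
      At z: []p is false.
    So <>[]p is false at t.
    At t: []r is false, r is false, so []r | r is false.
      At t: []r requires r at every successor {z}.
        r fails at z, so []r is false at t.
Satisfying worlds: {u, v, w, x, y, m}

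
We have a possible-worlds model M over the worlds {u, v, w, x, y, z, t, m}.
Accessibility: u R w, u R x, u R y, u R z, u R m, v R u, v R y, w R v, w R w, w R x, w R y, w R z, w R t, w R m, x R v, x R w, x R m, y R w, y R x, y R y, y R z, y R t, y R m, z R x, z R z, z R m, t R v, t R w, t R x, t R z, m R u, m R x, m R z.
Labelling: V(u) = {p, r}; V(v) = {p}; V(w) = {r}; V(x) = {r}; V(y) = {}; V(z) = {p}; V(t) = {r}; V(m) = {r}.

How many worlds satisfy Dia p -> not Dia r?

0

Let φ = Dia p -> not Dia r. Evaluate φ at each world:
  u (successors {w, x, y, z, m}): φ is false.
  v (successors {u, y}): φ is false.
  w (successors {v, w, x, y, z, t, m}): φ is false.
  x (successors {v, w, m}): φ is false.
  y (successors {w, x, y, z, t, m}): φ is false.
  z (successors {x, z, m}): φ is false.
  t (successors {v, w, x, z}): φ is false.
  m (successors {u, x, z}): φ is false.
For instance, at x:
  At x: Dia p is true, not Dia r is false, so Dia p -> not Dia r is false.
    At x: Dia p requires p at some successor in {v, w, m}.
      p holds at v, so Dia p is true at x.
    At x: Dia r is true, so not Dia r is false.
      At x: Dia r requires r at some successor in {v, w, m}.
        r holds at w, so Dia r is true at x.
Satisfying worlds: none.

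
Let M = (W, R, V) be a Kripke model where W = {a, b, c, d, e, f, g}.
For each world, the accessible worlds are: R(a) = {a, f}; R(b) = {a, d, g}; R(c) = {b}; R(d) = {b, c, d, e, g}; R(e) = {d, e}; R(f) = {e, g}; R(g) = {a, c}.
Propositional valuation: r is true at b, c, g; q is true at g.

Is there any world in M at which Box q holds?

Recall that Box ψ holds at a world iff ψ holds at every accessible world, and Dia ψ holds iff ψ holds at some accessible world.
Let φ = Box q. Evaluate φ at each world:
  a (successors {a, f}): φ is false.
  b (successors {a, d, g}): φ is false.
  c (successors {b}): φ is false.
  d (successors {b, c, d, e, g}): φ is false.
  e (successors {d, e}): φ is false.
  f (successors {e, g}): φ is false.
  g (successors {a, c}): φ is false.
For instance, at e:
  At e: Box q requires q at every successor {d, e}.
    q fails at d, so Box q is false at e.

No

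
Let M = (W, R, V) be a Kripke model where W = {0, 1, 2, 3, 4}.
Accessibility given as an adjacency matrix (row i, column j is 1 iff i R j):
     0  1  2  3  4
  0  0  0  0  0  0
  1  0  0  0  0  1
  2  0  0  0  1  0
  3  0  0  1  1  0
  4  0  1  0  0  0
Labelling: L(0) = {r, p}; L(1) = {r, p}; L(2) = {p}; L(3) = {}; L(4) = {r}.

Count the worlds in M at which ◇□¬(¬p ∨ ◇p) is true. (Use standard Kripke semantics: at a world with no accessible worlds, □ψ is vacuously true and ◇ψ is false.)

Recall that □ψ holds at a world iff ψ holds at every accessible world, and ◇ψ holds iff ψ holds at some accessible world.
Let φ = ◇□¬(¬p ∨ ◇p). Evaluate φ at each world:
  0 (successors ∅): φ is false.
  1 (successors {4}): φ is true.
  2 (successors {3}): φ is false.
  3 (successors {2, 3}): φ is false.
  4 (successors {1}): φ is false.
For instance, at 3:
  At 3: ◇□¬(¬p ∨ ◇p) requires □¬(¬p ∨ ◇p) at some successor in {2, 3}.
    At 2: □¬(¬p ∨ ◇p) is false.
    At 3: □¬(¬p ∨ ◇p) is false.
  So ◇□¬(¬p ∨ ◇p) is false at 3.
Satisfying worlds: {1}

1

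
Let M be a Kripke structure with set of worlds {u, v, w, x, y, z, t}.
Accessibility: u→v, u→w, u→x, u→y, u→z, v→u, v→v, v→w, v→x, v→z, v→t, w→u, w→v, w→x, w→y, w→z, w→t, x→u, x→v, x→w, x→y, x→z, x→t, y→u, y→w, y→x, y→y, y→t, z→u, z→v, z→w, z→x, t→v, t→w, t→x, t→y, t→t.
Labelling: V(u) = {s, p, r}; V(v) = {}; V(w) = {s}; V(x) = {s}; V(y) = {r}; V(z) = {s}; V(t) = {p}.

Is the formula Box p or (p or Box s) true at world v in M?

At v: Box p is false, p or Box s is false, so Box p or (p or Box s) is false.
  At v: Box p requires p at every successor {u, v, w, x, z, t}.
    p fails at v, so Box p is false at v.
  At v: p is false, Box s is false, so p or Box s is false.
    At v: Box s requires s at every successor {u, v, w, x, z, t}.
      s fails at v, so Box s is false at v.

No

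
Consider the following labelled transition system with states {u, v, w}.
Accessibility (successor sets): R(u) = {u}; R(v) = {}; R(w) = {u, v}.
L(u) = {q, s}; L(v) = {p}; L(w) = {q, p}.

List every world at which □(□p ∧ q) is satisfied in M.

Let φ = □(□p ∧ q). Evaluate φ at each world:
  u (successors {u}): φ is false.
  v (successors ∅): φ is true.
  w (successors {u, v}): φ is false.
For instance, at w:
  At w: □(□p ∧ q) requires □p ∧ q at every successor {u, v}.
    □p ∧ q fails at u, so □(□p ∧ q) is false at w.
      At u: □p is false, q is true, so □p ∧ q is false.
Satisfying worlds: {v}

v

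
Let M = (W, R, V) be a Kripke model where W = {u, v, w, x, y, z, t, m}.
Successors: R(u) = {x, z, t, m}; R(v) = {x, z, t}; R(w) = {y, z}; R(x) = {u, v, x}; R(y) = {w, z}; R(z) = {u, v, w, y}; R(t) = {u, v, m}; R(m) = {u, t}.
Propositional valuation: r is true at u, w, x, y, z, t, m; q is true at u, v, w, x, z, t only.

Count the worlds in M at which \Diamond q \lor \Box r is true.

8

Recall that \Box ψ holds at a world iff ψ holds at every accessible world, and \Diamond ψ holds iff ψ holds at some accessible world.
Let φ = \Diamond q \lor \Box r. Evaluate φ at each world:
  u (successors {x, z, t, m}): φ is true.
  v (successors {x, z, t}): φ is true.
  w (successors {y, z}): φ is true.
  x (successors {u, v, x}): φ is true.
  y (successors {w, z}): φ is true.
  z (successors {u, v, w, y}): φ is true.
  t (successors {u, v, m}): φ is true.
  m (successors {u, t}): φ is true.
For instance, at t:
  At t: \Diamond q is true, \Box r is false, so \Diamond q \lor \Box r is true.
    At t: \Diamond q requires q at some successor in {u, v, m}.
      q holds at u, so \Diamond q is true at t.
    At t: \Box r requires r at every successor {u, v, m}.
      r fails at v, so \Box r is false at t.
Satisfying worlds: {u, v, w, x, y, z, t, m}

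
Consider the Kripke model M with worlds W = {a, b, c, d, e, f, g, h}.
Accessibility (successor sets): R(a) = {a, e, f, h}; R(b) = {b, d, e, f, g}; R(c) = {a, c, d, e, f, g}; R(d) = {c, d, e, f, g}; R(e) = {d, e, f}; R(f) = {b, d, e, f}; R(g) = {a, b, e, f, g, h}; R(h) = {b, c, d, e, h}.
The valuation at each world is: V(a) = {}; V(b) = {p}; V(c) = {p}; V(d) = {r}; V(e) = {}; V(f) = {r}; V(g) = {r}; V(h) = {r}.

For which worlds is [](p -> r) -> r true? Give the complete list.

Recall that []ψ holds at a world iff ψ holds at every accessible world, and <>ψ holds iff ψ holds at some accessible world.
Let φ = [](p -> r) -> r. Evaluate φ at each world:
  a (successors {a, e, f, h}): φ is false.
  b (successors {b, d, e, f, g}): φ is true.
  c (successors {a, c, d, e, f, g}): φ is true.
  d (successors {c, d, e, f, g}): φ is true.
  e (successors {d, e, f}): φ is false.
  f (successors {b, d, e, f}): φ is true.
  g (successors {a, b, e, f, g, h}): φ is true.
  h (successors {b, c, d, e, h}): φ is true.
For instance, at e:
  At e: [](p -> r) is true, r is false, so [](p -> r) -> r is false.
    At e: [](p -> r) requires p -> r at every successor {d, e, f}.
      At d: p -> r is true.
      At e: p -> r is true.
      At f: p -> r is true.
    So [](p -> r) is true at e.
Satisfying worlds: {b, c, d, f, g, h}

b, c, d, f, g, h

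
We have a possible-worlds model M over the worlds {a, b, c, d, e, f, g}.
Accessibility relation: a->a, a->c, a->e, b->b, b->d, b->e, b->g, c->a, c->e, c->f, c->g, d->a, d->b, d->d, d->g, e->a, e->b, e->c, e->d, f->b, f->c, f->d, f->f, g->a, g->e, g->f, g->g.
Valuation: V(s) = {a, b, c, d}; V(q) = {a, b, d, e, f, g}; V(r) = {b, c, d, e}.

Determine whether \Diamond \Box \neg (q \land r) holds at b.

At b: \Diamond \Box \neg (q \land r) requires \Box \neg (q \land r) at some successor in {b, d, e, g}.
  At b: \Box \neg (q \land r) is false.
  At d: \Box \neg (q \land r) is false.
  At e: \Box \neg (q \land r) is false.
  At g: \Box \neg (q \land r) is false.
So \Diamond \Box \neg (q \land r) is false at b.

No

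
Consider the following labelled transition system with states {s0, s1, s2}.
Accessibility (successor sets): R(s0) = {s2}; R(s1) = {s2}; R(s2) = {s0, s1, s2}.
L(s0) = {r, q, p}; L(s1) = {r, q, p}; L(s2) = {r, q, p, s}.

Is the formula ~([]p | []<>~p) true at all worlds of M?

No

Recall that []ψ holds at a world iff ψ holds at every accessible world, and <>ψ holds iff ψ holds at some accessible world.
Let φ = ~([]p | []<>~p). Evaluate φ at each world:
  s0 (successors {s2}): φ is false.
  s1 (successors {s2}): φ is false.
  s2 (successors {s0, s1, s2}): φ is false.
Detail at s0 (counterexample):
  At s0: []p | []<>~p is true, so ~([]p | []<>~p) is false.
    At s0: []p is true, []<>~p is false, so []p | []<>~p is true.
      At s0: []p requires p at every successor {s2}.
        At s2: p is true.
      So []p is true at s0.
      At s0: []<>~p requires <>~p at every successor {s2}.
        <>~p fails at s2, so []<>~p is false at s0.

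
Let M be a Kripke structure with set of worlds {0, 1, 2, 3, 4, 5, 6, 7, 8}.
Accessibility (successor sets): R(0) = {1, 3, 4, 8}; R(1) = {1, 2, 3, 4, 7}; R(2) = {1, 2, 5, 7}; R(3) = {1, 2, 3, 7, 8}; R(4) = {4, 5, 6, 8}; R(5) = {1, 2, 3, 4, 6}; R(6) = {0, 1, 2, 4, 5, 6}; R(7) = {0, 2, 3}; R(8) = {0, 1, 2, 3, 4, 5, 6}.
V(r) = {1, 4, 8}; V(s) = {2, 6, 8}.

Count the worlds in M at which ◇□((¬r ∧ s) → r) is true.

3

Let φ = ◇□((¬r ∧ s) → r). Evaluate φ at each world:
  0 (successors {1, 3, 4, 8}): φ is false.
  1 (successors {1, 2, 3, 4, 7}): φ is false.
  2 (successors {1, 2, 5, 7}): φ is false.
  3 (successors {1, 2, 3, 7, 8}): φ is false.
  4 (successors {4, 5, 6, 8}): φ is false.
  5 (successors {1, 2, 3, 4, 6}): φ is false.
  6 (successors {0, 1, 2, 4, 5, 6}): φ is true.
  7 (successors {0, 2, 3}): φ is true.
  8 (successors {0, 1, 2, 3, 4, 5, 6}): φ is true.
For instance, at 6:
  At 6: ◇□((¬r ∧ s) → r) requires □((¬r ∧ s) → r) at some successor in {0, 1, 2, 4, 5, 6}.
    □((¬r ∧ s) → r) holds at 0, so ◇□((¬r ∧ s) → r) is true at 6.
      At 0: □((¬r ∧ s) → r) requires (¬r ∧ s) → r at every successor {1, 3, 4, 8}.
        At 1: (¬r ∧ s) → r is true.
        At 3: (¬r ∧ s) → r is true.
        At 4: (¬r ∧ s) → r is true.
        At 8: (¬r ∧ s) → r is true.
      So □((¬r ∧ s) → r) is true at 0.
Satisfying worlds: {6, 7, 8}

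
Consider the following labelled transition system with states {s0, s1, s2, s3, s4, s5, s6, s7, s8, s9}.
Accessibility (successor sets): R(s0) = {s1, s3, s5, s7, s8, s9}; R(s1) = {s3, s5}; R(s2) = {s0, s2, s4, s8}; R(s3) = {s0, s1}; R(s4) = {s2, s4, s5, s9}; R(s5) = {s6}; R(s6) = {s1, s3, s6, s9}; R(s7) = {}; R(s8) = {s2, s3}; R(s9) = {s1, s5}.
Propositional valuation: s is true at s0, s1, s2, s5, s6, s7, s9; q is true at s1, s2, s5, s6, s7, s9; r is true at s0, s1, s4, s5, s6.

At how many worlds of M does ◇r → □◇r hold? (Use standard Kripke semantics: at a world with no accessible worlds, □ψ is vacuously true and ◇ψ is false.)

Let φ = ◇r → □◇r. Evaluate φ at each world:
  s0 (successors {s1, s3, s5, s7, s8, s9}): φ is false.
  s1 (successors {s3, s5}): φ is true.
  s2 (successors {s0, s2, s4, s8}): φ is false.
  s3 (successors {s0, s1}): φ is true.
  s4 (successors {s2, s4, s5, s9}): φ is true.
  s5 (successors {s6}): φ is true.
  s6 (successors {s1, s3, s6, s9}): φ is true.
  s7 (successors ∅): φ is true.
  s8 (successors {s2, s3}): φ is true.
  s9 (successors {s1, s5}): φ is true.
For instance, at s3:
  At s3: ◇r is true, □◇r is true, so ◇r → □◇r is true.
    At s3: ◇r requires r at some successor in {s0, s1}.
      r holds at s0, so ◇r is true at s3.
    At s3: □◇r requires ◇r at every successor {s0, s1}.
      At s0: ◇r is true.
      At s1: ◇r is true.
    So □◇r is true at s3.
Satisfying worlds: {s1, s3, s4, s5, s6, s7, s8, s9}

8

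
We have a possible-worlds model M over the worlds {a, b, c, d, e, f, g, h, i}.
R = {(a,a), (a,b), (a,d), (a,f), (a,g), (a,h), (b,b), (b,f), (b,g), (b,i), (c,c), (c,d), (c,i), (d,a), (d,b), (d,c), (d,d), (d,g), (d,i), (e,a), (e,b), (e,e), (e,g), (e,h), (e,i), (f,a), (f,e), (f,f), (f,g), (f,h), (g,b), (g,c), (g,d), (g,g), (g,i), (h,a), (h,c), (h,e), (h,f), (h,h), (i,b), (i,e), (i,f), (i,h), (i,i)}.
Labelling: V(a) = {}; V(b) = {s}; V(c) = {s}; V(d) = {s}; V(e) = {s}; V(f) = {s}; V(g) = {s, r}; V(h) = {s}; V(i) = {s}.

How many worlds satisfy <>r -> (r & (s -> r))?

Let φ = <>r -> (r & (s -> r)). Evaluate φ at each world:
  a (successors {a, b, d, f, g, h}): φ is false.
  b (successors {b, f, g, i}): φ is false.
  c (successors {c, d, i}): φ is true.
  d (successors {a, b, c, d, g, i}): φ is false.
  e (successors {a, b, e, g, h, i}): φ is false.
  f (successors {a, e, f, g, h}): φ is false.
  g (successors {b, c, d, g, i}): φ is true.
  h (successors {a, c, e, f, h}): φ is true.
  i (successors {b, e, f, h, i}): φ is true.
For instance, at c:
  At c: <>r is false, r & (s -> r) is false, so <>r -> (r & (s -> r)) is true.
    At c: <>r requires r at some successor in {c, d, i}.
      At c: r is false.
      At d: r is false.
      At i: r is false.
    So <>r is false at c.
Satisfying worlds: {c, g, h, i}

4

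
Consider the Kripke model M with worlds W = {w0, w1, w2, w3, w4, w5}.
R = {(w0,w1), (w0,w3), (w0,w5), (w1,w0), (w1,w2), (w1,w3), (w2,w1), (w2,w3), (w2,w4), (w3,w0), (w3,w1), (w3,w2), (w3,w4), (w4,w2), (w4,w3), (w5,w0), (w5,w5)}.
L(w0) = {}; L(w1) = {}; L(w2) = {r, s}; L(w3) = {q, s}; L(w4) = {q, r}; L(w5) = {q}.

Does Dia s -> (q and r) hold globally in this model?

Recall that Dia ψ holds at a world iff ψ holds at some accessible world.
Let φ = Dia s -> (q and r). Evaluate φ at each world:
  w0 (successors {w1, w3, w5}): φ is false.
  w1 (successors {w0, w2, w3}): φ is false.
  w2 (successors {w1, w3, w4}): φ is false.
  w3 (successors {w0, w1, w2, w4}): φ is false.
  w4 (successors {w2, w3}): φ is true.
  w5 (successors {w0, w5}): φ is true.
Detail at w0 (counterexample):
  At w0: Dia s is true, q and r is false, so Dia s -> (q and r) is false.
    At w0: Dia s requires s at some successor in {w1, w3, w5}.
      s holds at w3, so Dia s is true at w0.

No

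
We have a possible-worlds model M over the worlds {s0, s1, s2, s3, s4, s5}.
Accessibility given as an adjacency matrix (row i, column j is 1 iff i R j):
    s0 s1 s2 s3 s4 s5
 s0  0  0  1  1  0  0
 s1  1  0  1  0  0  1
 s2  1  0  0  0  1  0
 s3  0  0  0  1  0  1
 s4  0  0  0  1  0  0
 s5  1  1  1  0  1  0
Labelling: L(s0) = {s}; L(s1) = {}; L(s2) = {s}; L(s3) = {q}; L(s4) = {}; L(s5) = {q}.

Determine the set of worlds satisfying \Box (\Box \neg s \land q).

s4

Recall that \Box ψ holds at a world iff ψ holds at every accessible world, and \Diamond ψ holds iff ψ holds at some accessible world.
Let φ = \Box (\Box \neg s \land q). Evaluate φ at each world:
  s0 (successors {s2, s3}): φ is false.
  s1 (successors {s0, s2, s5}): φ is false.
  s2 (successors {s0, s4}): φ is false.
  s3 (successors {s3, s5}): φ is false.
  s4 (successors {s3}): φ is true.
  s5 (successors {s0, s1, s2, s4}): φ is false.
For instance, at s2:
  At s2: \Box (\Box \neg s \land q) requires \Box \neg s \land q at every successor {s0, s4}.
    \Box \neg s \land q fails at s0, so \Box (\Box \neg s \land q) is false at s2.
      At s0: \Box \neg s is false, q is false, so \Box \neg s \land q is false.
Satisfying worlds: {s4}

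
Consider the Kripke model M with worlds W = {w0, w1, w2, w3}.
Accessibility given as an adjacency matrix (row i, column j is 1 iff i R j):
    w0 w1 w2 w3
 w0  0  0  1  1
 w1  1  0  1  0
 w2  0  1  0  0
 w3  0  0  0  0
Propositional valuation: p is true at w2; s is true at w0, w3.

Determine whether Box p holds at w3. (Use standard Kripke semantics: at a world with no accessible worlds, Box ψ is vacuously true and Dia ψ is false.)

At w3: no accessible worlds, so Box p holds vacuously.

Yes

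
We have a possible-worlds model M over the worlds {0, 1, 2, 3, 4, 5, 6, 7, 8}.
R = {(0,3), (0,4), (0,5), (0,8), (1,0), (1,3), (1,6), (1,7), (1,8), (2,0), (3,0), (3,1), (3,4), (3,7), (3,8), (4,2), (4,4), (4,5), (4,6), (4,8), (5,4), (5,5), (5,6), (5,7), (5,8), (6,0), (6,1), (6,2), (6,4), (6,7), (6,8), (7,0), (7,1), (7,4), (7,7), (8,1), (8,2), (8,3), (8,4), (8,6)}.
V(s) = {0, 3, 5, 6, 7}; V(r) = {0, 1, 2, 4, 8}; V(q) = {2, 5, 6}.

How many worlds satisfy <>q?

Recall that <>ψ holds at a world iff ψ holds at some accessible world.
Let φ = <>q. Evaluate φ at each world:
  0 (successors {3, 4, 5, 8}): φ is true.
  1 (successors {0, 3, 6, 7, 8}): φ is true.
  2 (successors {0}): φ is false.
  3 (successors {0, 1, 4, 7, 8}): φ is false.
  4 (successors {2, 4, 5, 6, 8}): φ is true.
  5 (successors {4, 5, 6, 7, 8}): φ is true.
  6 (successors {0, 1, 2, 4, 7, 8}): φ is true.
  7 (successors {0, 1, 4, 7}): φ is false.
  8 (successors {1, 2, 3, 4, 6}): φ is true.
For instance, at 1:
  At 1: <>q requires q at some successor in {0, 3, 6, 7, 8}.
    q holds at 6, so <>q is true at 1.
Satisfying worlds: {0, 1, 4, 5, 6, 8}

6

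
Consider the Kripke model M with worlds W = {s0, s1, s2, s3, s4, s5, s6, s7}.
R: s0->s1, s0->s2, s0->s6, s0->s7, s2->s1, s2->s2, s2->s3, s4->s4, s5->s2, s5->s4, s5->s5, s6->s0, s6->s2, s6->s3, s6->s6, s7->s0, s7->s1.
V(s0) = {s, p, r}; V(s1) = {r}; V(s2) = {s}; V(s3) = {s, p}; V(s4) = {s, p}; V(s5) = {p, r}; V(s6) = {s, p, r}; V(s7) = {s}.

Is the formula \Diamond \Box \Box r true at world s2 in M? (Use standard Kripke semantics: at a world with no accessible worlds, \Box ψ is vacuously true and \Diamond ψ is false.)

Recall that \Box ψ holds at a world iff ψ holds at every accessible world, and \Diamond ψ holds iff ψ holds at some accessible world.
At s2: \Diamond \Box \Box r requires \Box \Box r at some successor in {s1, s2, s3}.
  \Box \Box r holds at s1, so \Diamond \Box \Box r is true at s2.
    At s1: no accessible worlds, so \Box \Box r holds vacuously.

Yes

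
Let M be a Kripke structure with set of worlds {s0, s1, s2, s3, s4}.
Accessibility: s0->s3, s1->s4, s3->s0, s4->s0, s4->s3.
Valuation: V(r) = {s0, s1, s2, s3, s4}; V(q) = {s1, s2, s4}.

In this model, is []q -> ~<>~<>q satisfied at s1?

At s1: []q is true, ~<>~<>q is false, so []q -> ~<>~<>q is false.
  At s1: []q requires q at every successor {s4}.
    At s4: q is true.
  So []q is true at s1.
  At s1: <>~<>q is true, so ~<>~<>q is false.
    At s1: <>~<>q requires ~<>q at some successor in {s4}.
      ~<>q holds at s4, so <>~<>q is true at s1.

No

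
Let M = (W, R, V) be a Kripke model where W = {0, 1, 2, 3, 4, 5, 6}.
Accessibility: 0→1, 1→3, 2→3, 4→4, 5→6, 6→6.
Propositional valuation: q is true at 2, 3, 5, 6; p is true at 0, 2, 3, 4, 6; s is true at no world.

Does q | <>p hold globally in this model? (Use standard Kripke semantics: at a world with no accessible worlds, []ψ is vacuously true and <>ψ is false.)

Let φ = q | <>p. Evaluate φ at each world:
  0 (successors {1}): φ is false.
  1 (successors {3}): φ is true.
  2 (successors {3}): φ is true.
  3 (successors ∅): φ is true.
  4 (successors {4}): φ is true.
  5 (successors {6}): φ is true.
  6 (successors {6}): φ is true.
Detail at 0 (counterexample):
  At 0: q is false, <>p is false, so q | <>p is false.
    At 0: <>p requires p at some successor in {1}.
      At 1: p is false.
    So <>p is false at 0.

No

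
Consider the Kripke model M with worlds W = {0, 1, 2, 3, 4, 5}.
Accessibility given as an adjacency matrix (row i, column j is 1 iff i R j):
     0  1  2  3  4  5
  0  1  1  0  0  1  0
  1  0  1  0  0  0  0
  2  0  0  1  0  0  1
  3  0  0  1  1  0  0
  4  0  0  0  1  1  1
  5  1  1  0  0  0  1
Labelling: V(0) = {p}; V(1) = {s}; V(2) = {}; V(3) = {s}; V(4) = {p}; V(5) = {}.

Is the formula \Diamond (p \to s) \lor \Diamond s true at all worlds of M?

Yes

Let φ = \Diamond (p \to s) \lor \Diamond s. Evaluate φ at each world:
  0 (successors {0, 1, 4}): φ is true.
  1 (successors {1}): φ is true.
  2 (successors {2, 5}): φ is true.
  3 (successors {2, 3}): φ is true.
  4 (successors {3, 4, 5}): φ is true.
  5 (successors {0, 1, 5}): φ is true.
For instance, at 4:
  At 4: \Diamond (p \to s) is true, \Diamond s is true, so \Diamond (p \to s) \lor \Diamond s is true.
    At 4: \Diamond (p \to s) requires p \to s at some successor in {3, 4, 5}.
      p \to s holds at 3, so \Diamond (p \to s) is true at 4.
    At 4: \Diamond s requires s at some successor in {3, 4, 5}.
      s holds at 3, so \Diamond s is true at 4.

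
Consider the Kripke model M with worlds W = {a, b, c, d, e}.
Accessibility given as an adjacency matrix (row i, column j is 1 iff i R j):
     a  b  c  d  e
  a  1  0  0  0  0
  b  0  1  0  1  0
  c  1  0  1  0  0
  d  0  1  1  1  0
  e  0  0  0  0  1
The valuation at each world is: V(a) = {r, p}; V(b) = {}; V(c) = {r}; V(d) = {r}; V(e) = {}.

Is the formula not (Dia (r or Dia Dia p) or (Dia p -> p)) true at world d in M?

No

Recall that Dia ψ holds at a world iff ψ holds at some accessible world.
At d: Dia (r or Dia Dia p) or (Dia p -> p) is true, so not (Dia (r or Dia Dia p) or (Dia p -> p)) is false.
  At d: Dia (r or Dia Dia p) is true, Dia p -> p is true, so Dia (r or Dia Dia p) or (Dia p -> p) is true.
    At d: Dia (r or Dia Dia p) requires r or Dia Dia p at some successor in {b, c, d}.
      r or Dia Dia p holds at c, so Dia (r or Dia Dia p) is true at d.
    At d: Dia p is false, p is false, so Dia p -> p is true.
      At d: Dia p requires p at some successor in {b, c, d}.
        At b: p is false.
        At c: p is false.
        At d: p is false.
      So Dia p is false at d.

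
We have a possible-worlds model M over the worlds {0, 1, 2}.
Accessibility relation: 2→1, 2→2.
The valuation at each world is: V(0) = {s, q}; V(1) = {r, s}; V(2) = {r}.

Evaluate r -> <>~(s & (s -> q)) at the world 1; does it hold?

At 1: r is true, <>~(s & (s -> q)) is false, so r -> <>~(s & (s -> q)) is false.
  At 1: no accessible worlds, so <>~(s & (s -> q)) is false.

No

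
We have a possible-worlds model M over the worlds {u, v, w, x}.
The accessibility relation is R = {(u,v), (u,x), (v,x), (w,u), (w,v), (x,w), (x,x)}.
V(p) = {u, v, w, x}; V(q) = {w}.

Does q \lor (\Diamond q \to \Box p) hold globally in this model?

Let φ = q \lor (\Diamond q \to \Box p). Evaluate φ at each world:
  u (successors {v, x}): φ is true.
  v (successors {x}): φ is true.
  w (successors {u, v}): φ is true.
  x (successors {w, x}): φ is true.
For instance, at x:
  At x: q is false, \Diamond q \to \Box p is true, so q \lor (\Diamond q \to \Box p) is true.
    At x: \Diamond q is true, \Box p is true, so \Diamond q \to \Box p is true.
      At x: \Diamond q requires q at some successor in {w, x}.
        q holds at w, so \Diamond q is true at x.
      At x: \Box p requires p at every successor {w, x}.
        At w: p is true.
        At x: p is true.
      So \Box p is true at x.

Yes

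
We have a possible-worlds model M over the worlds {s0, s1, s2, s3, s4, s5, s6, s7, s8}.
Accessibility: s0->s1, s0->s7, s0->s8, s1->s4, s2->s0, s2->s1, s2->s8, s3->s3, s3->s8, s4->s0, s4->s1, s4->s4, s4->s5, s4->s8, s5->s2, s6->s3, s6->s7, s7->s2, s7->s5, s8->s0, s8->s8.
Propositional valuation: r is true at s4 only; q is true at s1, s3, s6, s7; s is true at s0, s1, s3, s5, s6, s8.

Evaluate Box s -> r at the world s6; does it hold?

At s6: Box s is false, r is false, so Box s -> r is true.
  At s6: Box s requires s at every successor {s3, s7}.
    s fails at s7, so Box s is false at s6.

Yes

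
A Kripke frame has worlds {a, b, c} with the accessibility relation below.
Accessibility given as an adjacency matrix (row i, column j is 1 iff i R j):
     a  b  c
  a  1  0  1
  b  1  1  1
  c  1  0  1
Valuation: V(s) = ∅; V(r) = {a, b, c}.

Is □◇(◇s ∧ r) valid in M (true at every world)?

No

Recall that □ψ holds at a world iff ψ holds at every accessible world, and ◇ψ holds iff ψ holds at some accessible world.
Let φ = □◇(◇s ∧ r). Evaluate φ at each world:
  a (successors {a, c}): φ is false.
  b (successors {a, b, c}): φ is false.
  c (successors {a, c}): φ is false.
Detail at a (counterexample):
  At a: □◇(◇s ∧ r) requires ◇(◇s ∧ r) at every successor {a, c}.
    ◇(◇s ∧ r) fails at a, so □◇(◇s ∧ r) is false at a.
      At a: ◇(◇s ∧ r) requires ◇s ∧ r at some successor in {a, c}.
        At a: ◇s ∧ r is false.
        At c: ◇s ∧ r is false.
      So ◇(◇s ∧ r) is false at a.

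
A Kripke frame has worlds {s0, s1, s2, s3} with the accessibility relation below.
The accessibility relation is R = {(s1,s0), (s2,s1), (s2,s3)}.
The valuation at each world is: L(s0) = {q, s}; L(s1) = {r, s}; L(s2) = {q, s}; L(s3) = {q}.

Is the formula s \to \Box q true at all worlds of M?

No

Let φ = s \to \Box q. Evaluate φ at each world:
  s0 (successors ∅): φ is true.
  s1 (successors {s0}): φ is true.
  s2 (successors {s1, s3}): φ is false.
  s3 (successors ∅): φ is true.
Detail at s2 (counterexample):
  At s2: s is true, \Box q is false, so s \to \Box q is false.
    At s2: \Box q requires q at every successor {s1, s3}.
      q fails at s1, so \Box q is false at s2.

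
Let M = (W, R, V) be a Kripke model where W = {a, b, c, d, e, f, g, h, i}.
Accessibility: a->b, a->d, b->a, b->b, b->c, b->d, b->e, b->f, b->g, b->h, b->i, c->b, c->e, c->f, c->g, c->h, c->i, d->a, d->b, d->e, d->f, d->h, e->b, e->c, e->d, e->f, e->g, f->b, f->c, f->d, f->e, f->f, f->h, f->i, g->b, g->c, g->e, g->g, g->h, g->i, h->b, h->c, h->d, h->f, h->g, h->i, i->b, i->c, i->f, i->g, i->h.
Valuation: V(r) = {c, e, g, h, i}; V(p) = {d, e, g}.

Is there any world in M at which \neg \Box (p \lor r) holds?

Let φ = \neg \Box (p \lor r). Evaluate φ at each world:
  a (successors {b, d}): φ is true.
  b (successors {a, b, c, d, e, f, g, h, i}): φ is true.
  c (successors {b, e, f, g, h, i}): φ is true.
  d (successors {a, b, e, f, h}): φ is true.
  e (successors {b, c, d, f, g}): φ is true.
  f (successors {b, c, d, e, f, h, i}): φ is true.
  g (successors {b, c, e, g, h, i}): φ is true.
  h (successors {b, c, d, f, g, i}): φ is true.
  i (successors {b, c, f, g, h}): φ is true.
Detail at a (witness):
  At a: \Box (p \lor r) is false, so \neg \Box (p \lor r) is true.
    At a: \Box (p \lor r) requires p \lor r at every successor {b, d}.
      p \lor r fails at b, so \Box (p \lor r) is false at a.

Yes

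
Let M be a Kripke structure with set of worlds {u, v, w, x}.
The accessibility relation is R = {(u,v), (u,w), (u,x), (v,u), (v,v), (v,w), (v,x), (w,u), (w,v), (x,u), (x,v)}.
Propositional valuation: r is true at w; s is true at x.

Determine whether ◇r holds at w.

At w: ◇r requires r at some successor in {u, v}.
  At u: r is false.
  At v: r is false.
So ◇r is false at w.

No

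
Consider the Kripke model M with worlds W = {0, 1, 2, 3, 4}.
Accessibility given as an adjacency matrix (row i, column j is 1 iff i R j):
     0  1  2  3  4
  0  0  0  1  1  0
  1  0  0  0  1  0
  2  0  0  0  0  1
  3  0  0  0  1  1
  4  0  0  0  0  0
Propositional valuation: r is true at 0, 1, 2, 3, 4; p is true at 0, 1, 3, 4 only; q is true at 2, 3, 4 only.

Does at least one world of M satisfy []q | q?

Yes

Recall that []ψ holds at a world iff ψ holds at every accessible world, and <>ψ holds iff ψ holds at some accessible world.
Let φ = []q | q. Evaluate φ at each world:
  0 (successors {2, 3}): φ is true.
  1 (successors {3}): φ is true.
  2 (successors {4}): φ is true.
  3 (successors {3, 4}): φ is true.
  4 (successors ∅): φ is true.
Detail at 0 (witness):
  At 0: []q is true, q is false, so []q | q is true.
    At 0: []q requires q at every successor {2, 3}.
      At 2: q is true.
      At 3: q is true.
    So []q is true at 0.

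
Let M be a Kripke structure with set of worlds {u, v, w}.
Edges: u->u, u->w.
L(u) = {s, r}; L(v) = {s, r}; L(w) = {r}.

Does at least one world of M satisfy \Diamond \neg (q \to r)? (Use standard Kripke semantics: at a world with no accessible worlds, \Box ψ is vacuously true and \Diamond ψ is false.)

Let φ = \Diamond \neg (q \to r). Evaluate φ at each world:
  u (successors {u, w}): φ is false.
  v (successors ∅): φ is false.
  w (successors ∅): φ is false.
For instance, at u:
  At u: \Diamond \neg (q \to r) requires \neg (q \to r) at some successor in {u, w}.
    At u: \neg (q \to r) is false.
    At w: \neg (q \to r) is false.
  So \Diamond \neg (q \to r) is false at u.

No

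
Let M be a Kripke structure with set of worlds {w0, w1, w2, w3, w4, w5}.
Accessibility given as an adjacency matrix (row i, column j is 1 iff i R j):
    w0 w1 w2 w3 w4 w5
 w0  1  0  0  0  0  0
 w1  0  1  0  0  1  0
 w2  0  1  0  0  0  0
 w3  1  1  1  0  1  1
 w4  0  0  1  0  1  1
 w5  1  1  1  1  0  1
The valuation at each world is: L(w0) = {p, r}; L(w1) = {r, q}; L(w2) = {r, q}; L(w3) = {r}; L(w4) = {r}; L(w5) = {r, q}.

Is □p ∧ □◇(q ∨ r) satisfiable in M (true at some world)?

Yes

Let φ = □p ∧ □◇(q ∨ r). Evaluate φ at each world:
  w0 (successors {w0}): φ is true.
  w1 (successors {w1, w4}): φ is false.
  w2 (successors {w1}): φ is false.
  w3 (successors {w0, w1, w2, w4, w5}): φ is false.
  w4 (successors {w2, w4, w5}): φ is false.
  w5 (successors {w0, w1, w2, w3, w5}): φ is false.
Detail at w0 (witness):
  At w0: □p is true, □◇(q ∨ r) is true, so □p ∧ □◇(q ∨ r) is true.
    At w0: □p requires p at every successor {w0}.
      At w0: p is true.
    So □p is true at w0.
    At w0: □◇(q ∨ r) requires ◇(q ∨ r) at every successor {w0}.
      At w0: ◇(q ∨ r) is true.
    So □◇(q ∨ r) is true at w0.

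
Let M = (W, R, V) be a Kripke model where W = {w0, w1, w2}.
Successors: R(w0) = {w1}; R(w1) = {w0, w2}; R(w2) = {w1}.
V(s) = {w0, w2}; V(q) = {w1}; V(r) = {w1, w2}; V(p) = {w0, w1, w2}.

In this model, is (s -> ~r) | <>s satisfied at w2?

No

At w2: s -> ~r is false, <>s is false, so (s -> ~r) | <>s is false.
  At w2: <>s requires s at some successor in {w1}.
    At w1: s is false.
  So <>s is false at w2.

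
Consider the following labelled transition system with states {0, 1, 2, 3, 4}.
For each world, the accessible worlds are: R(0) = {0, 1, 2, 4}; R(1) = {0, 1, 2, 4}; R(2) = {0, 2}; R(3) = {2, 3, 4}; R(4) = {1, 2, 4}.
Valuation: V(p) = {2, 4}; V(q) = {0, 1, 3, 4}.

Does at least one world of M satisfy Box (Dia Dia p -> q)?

No

Let φ = Box (Dia Dia p -> q). Evaluate φ at each world:
  0 (successors {0, 1, 2, 4}): φ is false.
  1 (successors {0, 1, 2, 4}): φ is false.
  2 (successors {0, 2}): φ is false.
  3 (successors {2, 3, 4}): φ is false.
  4 (successors {1, 2, 4}): φ is false.
For instance, at 0:
  At 0: Box (Dia Dia p -> q) requires Dia Dia p -> q at every successor {0, 1, 2, 4}.
    Dia Dia p -> q fails at 2, so Box (Dia Dia p -> q) is false at 0.
      At 2: Dia Dia p is true, q is false, so Dia Dia p -> q is false.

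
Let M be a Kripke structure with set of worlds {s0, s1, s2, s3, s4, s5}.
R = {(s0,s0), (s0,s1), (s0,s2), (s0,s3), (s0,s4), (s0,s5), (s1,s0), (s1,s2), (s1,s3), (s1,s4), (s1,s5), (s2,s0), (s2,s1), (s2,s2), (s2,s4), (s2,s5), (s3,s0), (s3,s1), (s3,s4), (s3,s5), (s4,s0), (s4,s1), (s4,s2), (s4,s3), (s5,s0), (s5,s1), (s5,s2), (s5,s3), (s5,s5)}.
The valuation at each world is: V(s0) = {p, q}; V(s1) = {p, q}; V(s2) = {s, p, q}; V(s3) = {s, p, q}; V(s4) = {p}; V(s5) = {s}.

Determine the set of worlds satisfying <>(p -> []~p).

Let φ = <>(p -> []~p). Evaluate φ at each world:
  s0 (successors {s0, s1, s2, s3, s4, s5}): φ is true.
  s1 (successors {s0, s2, s3, s4, s5}): φ is true.
  s2 (successors {s0, s1, s2, s4, s5}): φ is true.
  s3 (successors {s0, s1, s4, s5}): φ is true.
  s4 (successors {s0, s1, s2, s3}): φ is false.
  s5 (successors {s0, s1, s2, s3, s5}): φ is true.
For instance, at s3:
  At s3: <>(p -> []~p) requires p -> []~p at some successor in {s0, s1, s4, s5}.
    p -> []~p holds at s5, so <>(p -> []~p) is true at s3.
      At s5: p is false, []~p is false, so p -> []~p is true.
Satisfying worlds: {s0, s1, s2, s3, s5}

s0, s1, s2, s3, s5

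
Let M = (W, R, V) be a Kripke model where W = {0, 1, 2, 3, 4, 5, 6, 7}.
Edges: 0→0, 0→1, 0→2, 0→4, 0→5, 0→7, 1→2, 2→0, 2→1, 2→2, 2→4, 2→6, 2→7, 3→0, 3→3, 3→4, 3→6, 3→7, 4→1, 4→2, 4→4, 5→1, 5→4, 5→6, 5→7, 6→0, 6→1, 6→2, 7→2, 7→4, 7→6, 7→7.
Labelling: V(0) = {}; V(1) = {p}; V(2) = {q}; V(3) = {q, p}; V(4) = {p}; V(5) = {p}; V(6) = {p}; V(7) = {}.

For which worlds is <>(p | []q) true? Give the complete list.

0, 2, 3, 4, 5, 6, 7

Let φ = <>(p | []q). Evaluate φ at each world:
  0 (successors {0, 1, 2, 4, 5, 7}): φ is true.
  1 (successors {2}): φ is false.
  2 (successors {0, 1, 2, 4, 6, 7}): φ is true.
  3 (successors {0, 3, 4, 6, 7}): φ is true.
  4 (successors {1, 2, 4}): φ is true.
  5 (successors {1, 4, 6, 7}): φ is true.
  6 (successors {0, 1, 2}): φ is true.
  7 (successors {2, 4, 6, 7}): φ is true.
For instance, at 4:
  At 4: <>(p | []q) requires p | []q at some successor in {1, 2, 4}.
    p | []q holds at 1, so <>(p | []q) is true at 4.
      At 1: p is true, []q is true, so p | []q is true.
Satisfying worlds: {0, 2, 3, 4, 5, 6, 7}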